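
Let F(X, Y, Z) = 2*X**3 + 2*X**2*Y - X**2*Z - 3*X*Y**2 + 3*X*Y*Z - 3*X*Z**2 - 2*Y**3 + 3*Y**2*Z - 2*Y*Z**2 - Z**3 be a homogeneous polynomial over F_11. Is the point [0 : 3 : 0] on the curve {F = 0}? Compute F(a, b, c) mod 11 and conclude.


F(0,3,0) ≡ 1 (mod 11); P is NOT on the curve.

Evaluate F(0, 3, 0) term-by-term (mod 11).
  2*X**3 ↦ 2·0·1·1 = 0
  2*X**2*Y ↦ 2·0·3·1 = 0
  -X**2*Z ↦ -1·0·1·0 = 0
  -3*X*Y**2 ↦ -3·0·9·1 = 0
  3*X*Y*Z ↦ 3·0·3·0 = 0
  -3*X*Z**2 ↦ -3·0·1·0 = 0
  -2*Y**3 ↦ -2·1·27·1 = -54
  3*Y**2*Z ↦ 3·1·9·0 = 0
  -2*Y*Z**2 ↦ -2·1·3·0 = 0
  -Z**3 ↦ -1·1·1·0 = 0
Sum: F(0, 3, 0) = (0) + (0) + (0) + (0) + (0) + (0) + (-54) + (0) + (0) + (0) = -54.
Reducing mod 11: -54 ≡ 1 (mod 11).
Since F(a, b, c) ≡ 1 ≠ 0 (mod 11), P does NOT lie on the curve.


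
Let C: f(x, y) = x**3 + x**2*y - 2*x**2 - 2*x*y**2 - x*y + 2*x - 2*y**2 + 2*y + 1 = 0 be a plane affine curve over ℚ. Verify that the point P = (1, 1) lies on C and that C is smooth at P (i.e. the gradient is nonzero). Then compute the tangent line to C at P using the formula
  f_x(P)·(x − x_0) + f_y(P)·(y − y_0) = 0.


Tangent line at P: 6 - 6*y = 0.

Step 1: f(1, 1) = 0, so P lies on C.
Step 2: partial derivatives
  f_x(x, y) = 3*x**2 + 2*x*y - 4*x - 2*y**2 - y + 2, f_y(x, y) = x**2 - 4*x*y - x - 4*y + 2.
  f_x(P) = 0, f_y(P) = -6 (gradient nonzero, so P is smooth).
Step 3: tangent line at P: 0·(x − 1) + -6·(y − 1) = 0.
Expanding: 6 - 6*y = 0.


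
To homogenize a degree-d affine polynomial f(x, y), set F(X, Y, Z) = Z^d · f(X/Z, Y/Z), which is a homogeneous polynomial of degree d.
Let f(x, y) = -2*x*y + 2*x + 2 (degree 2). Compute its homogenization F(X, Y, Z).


F(X, Y, Z) = -2*X*Y + 2*X*Z + 2*Z**2

deg(f) = 2.
Substitute x = X/Z, y = Y/Z into f, then multiply by Z^2.
  monomial -2·x^1·y^1 ↦ -2·X^1·Y^1·Z^0.
  monomial 2·x^1·y^0 ↦ 2·X^1·Y^0·Z^1.
  monomial 2·x^0·y^0 ↦ 2·X^0·Y^0·Z^2.
Collecting: F(X, Y, Z) = -2*X*Y + 2*X*Z + 2*Z**2.


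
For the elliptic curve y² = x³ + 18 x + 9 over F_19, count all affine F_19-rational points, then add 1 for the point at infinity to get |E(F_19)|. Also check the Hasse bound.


Affine points = {(0, 3), (0, 16), (1, 3), (1, 16), (8, 0), (9, 8), (9, 11), (10, 7), (10, 12), (15, 5), (15, 14), (16, 2), (16, 17), (18, 3), (18, 16)}; affine count = 15; |E(F_19)| = 16.

Discriminant check: Δ ∝ 4a³ + 27b² = 4·18³ + 27·9² = 4·5832 + 27·81 ≡ 17 (mod 19). Nonzero ⇒ E is nonsingular.
For each x ∈ F_19, compute rhs = x³ + 18·x + 9 mod 19, then count y ∈ F_19 with y² ≡ rhs.
  x = 0: rhs = 9, matching y values: 3, 16 (2 points).
  x = 1: rhs = 9, matching y values: 3, 16 (2 points).
  x = 2: rhs = 15, matching y values: none (0 points).
  x = 3: rhs = 14, matching y values: none (0 points).
  x = 4: rhs = 12, matching y values: none (0 points).
  x = 5: rhs = 15, matching y values: none (0 points).
  x = 6: rhs = 10, matching y values: none (0 points).
  x = 7: rhs = 3, matching y values: none (0 points).
  x = 8: rhs = 0, matching y values: 0 (1 points).
  x = 9: rhs = 7, matching y values: 8, 11 (2 points).
  x = 10: rhs = 11, matching y values: 7, 12 (2 points).
  x = 11: rhs = 18, matching y values: none (0 points).
  x = 12: rhs = 15, matching y values: none (0 points).
  x = 13: rhs = 8, matching y values: none (0 points).
  x = 14: rhs = 3, matching y values: none (0 points).
  x = 15: rhs = 6, matching y values: 5, 14 (2 points).
  x = 16: rhs = 4, matching y values: 2, 17 (2 points).
  x = 17: rhs = 3, matching y values: none (0 points).
  x = 18: rhs = 9, matching y values: 3, 16 (2 points).
Total affine count: 15.
Full point count |E(F_19)| = 15 + 1 = 16.
Hasse bound: |16 − (19+1)| = |-4| = 4 ≤ 2√19 ≈ 8.7178 ✓.


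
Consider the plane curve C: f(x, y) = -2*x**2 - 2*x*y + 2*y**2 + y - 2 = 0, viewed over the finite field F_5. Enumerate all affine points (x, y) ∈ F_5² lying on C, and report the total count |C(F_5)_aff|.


Affine F_5-points: {(2, 0), (2, 4), (3, 0), (4, 2), (4, 4)}; count = 5.

For each of the 25 pairs (x, y) ∈ F_5², evaluate f(x, y) mod 5. Record the zeros.
  x = 0: [0↦3, 1↦1, 2↦3, 3↦4, 4↦4]  zeros at y ∈ ∅
  x = 1: [0↦1, 1↦2, 2↦2, 3↦1, 4↦4]  zeros at y ∈ ∅
  x = 2: [0↦0, 1↦4, 2↦2, 3↦4, 4↦0]  zeros at y ∈ {0, 4}
  x = 3: [0↦0, 1↦2, 2↦3, 3↦3, 4↦2]  zeros at y ∈ {0}
  x = 4: [0↦1, 1↦1, 2↦0, 3↦3, 4↦0]  zeros at y ∈ {2, 4}
Collecting zeros: affine points = {(2, 0), (2, 4), (3, 0), (4, 2), (4, 4)}.
Total count |C(F_5)_aff| = 5.


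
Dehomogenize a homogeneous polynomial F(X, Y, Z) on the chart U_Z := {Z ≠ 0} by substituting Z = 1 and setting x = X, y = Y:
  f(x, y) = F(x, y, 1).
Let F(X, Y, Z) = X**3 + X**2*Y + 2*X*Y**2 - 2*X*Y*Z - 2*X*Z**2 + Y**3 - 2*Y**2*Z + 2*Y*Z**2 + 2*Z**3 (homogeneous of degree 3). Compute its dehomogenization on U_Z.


f(x, y) = x**3 + x**2*y + 2*x*y**2 - 2*x*y - 2*x + y**3 - 2*y**2 + 2*y + 2

On U_Z we set Z = 1. Each monomial c·X^i·Y^j·Z^k in F becomes c·x^i·y^j·1^k = c·x^i·y^j.
Substituting Z = 1: F(X, Y, 1) = x**3 + x**2*y + 2*x*y**2 - 2*x*y - 2*x + y**3 - 2*y**2 + 2*y + 2.
Note: deg(f) ≤ deg(F) = 3; strict inequality happens when F is divisible by Z (lost terms).


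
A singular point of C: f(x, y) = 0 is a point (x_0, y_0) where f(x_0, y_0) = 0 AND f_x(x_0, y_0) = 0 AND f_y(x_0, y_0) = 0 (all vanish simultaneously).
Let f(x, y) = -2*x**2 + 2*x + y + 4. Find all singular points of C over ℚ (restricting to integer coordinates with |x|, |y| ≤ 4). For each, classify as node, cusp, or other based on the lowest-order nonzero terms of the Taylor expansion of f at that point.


No singular points in the scanned grid; C is smooth there.

Compute partial derivatives:
  f_x = 2 - 4*x.
  f_y = 1.
f_y = 1 is a nonzero constant, so f_y never vanishes: no point (x, y) can satisfy f = f_x = f_y = 0. In particular no (x, y) ∈ {−4, ..., 4}² is singular; the curve is smooth.


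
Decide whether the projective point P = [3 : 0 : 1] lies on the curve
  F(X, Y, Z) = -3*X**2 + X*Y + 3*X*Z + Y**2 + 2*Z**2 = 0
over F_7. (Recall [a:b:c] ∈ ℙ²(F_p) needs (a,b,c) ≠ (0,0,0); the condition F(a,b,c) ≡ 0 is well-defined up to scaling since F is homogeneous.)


F(3,0,1) ≡ 5 (mod 7); P is NOT on the curve.

Evaluate F(3, 0, 1) term-by-term (mod 7).
  -3*X**2 ↦ -3·9·1·1 = -27
  X*Y ↦ 1·3·0·1 = 0
  3*X*Z ↦ 3·3·1·1 = 9
  Y**2 ↦ 1·1·0·1 = 0
  2*Z**2 ↦ 2·1·1·1 = 2
Sum: F(3, 0, 1) = (-27) + (0) + (9) + (0) + (2) = -16.
Reducing mod 7: -16 ≡ 5 (mod 7).
Since F(a, b, c) ≡ 5 ≠ 0 (mod 7), P does NOT lie on the curve.


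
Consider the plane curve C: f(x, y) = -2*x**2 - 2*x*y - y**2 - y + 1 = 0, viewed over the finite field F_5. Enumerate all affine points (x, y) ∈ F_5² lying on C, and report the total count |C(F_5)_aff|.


Affine F_5-points: {(0, 2), (1, 1), (3, 1), (3, 2)}; count = 4.

For each of the 25 pairs (x, y) ∈ F_5², evaluate f(x, y) mod 5. Record the zeros.
  x = 0: [0↦1, 1↦4, 2↦0, 3↦4, 4↦1]  zeros at y ∈ {2}
  x = 1: [0↦4, 1↦0, 2↦4, 3↦1, 4↦1]  zeros at y ∈ {1}
  x = 2: [0↦3, 1↦2, 2↦4, 3↦4, 4↦2]  zeros at y ∈ ∅
  x = 3: [0↦3, 1↦0, 2↦0, 3↦3, 4↦4]  zeros at y ∈ {1, 2}
  x = 4: [0↦4, 1↦4, 2↦2, 3↦3, 4↦2]  zeros at y ∈ ∅
Collecting zeros: affine points = {(0, 2), (1, 1), (3, 1), (3, 2)}.
Total count |C(F_5)_aff| = 4.


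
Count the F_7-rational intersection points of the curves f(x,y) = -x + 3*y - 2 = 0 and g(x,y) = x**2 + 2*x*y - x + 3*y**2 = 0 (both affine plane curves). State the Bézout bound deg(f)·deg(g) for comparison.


Common zeros: ∅; count = 0; Bézout bound = 2.

deg(f) = 1, deg(g) = 2, so Bézout bound = 2.
Scan x ∈ F_7. For each x, list the y ∈ F_7 with f(x, y) ≡ 0 and those with g(x, y) ≡ 0 (mod 7); the common zeros in that column are the intersection.
  x = 0: f ≡ 0 at y ∈ {3}; g ≡ 0 at y ∈ {0}; common: ∅.
  x = 1: f ≡ 0 at y ∈ {1}; g ≡ 0 at y ∈ {0, 4}; common: ∅.
  x = 2: f ≡ 0 at y ∈ {6}; g ≡ 0 at y ∈ ∅; common: ∅.
  x = 3: f ≡ 0 at y ∈ {4}; g ≡ 0 at y ∈ ∅; common: ∅.
  x = 4: f ≡ 0 at y ∈ {2}; g ≡ 0 at y ∈ {3, 6}; common: ∅.
  x = 5: f ≡ 0 at y ∈ {0}; g ≡ 0 at y ∈ {3}; common: ∅.
  x = 6: f ≡ 0 at y ∈ {5}; g ≡ 0 at y ∈ {4, 6}; common: ∅.
Collecting: common zeros = ∅, so the count is 0.
Comparison with the Bézout bound: 0 ≤ 2 = deg(f)·deg(g), as expected for curves with no common component (the affine F_7-count falls short of the bound because intersections may lie at infinity, over extension fields, or carry multiplicity).


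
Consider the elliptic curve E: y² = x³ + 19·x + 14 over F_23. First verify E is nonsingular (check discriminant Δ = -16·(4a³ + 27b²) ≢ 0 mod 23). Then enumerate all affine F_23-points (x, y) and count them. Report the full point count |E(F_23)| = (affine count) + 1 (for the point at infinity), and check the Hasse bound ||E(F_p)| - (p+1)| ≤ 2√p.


Affine points = {(3, 11), (3, 12), (4, 4), (4, 19), (5, 2), (5, 21), (10, 10), (10, 13), (11, 6), (11, 17), (17, 11), (17, 12), (18, 1), (18, 22), (19, 9), (19, 14)}; affine count = 16; |E(F_23)| = 17.

Discriminant check: Δ ∝ 4a³ + 27b² = 4·19³ + 27·14² = 4·6859 + 27·196 ≡ 22 (mod 23). Nonzero ⇒ E is nonsingular.
For each x ∈ F_23, compute rhs = x³ + 19·x + 14 mod 23, then count y ∈ F_23 with y² ≡ rhs.
  x = 0: rhs = 14, matching y values: none (0 points).
  x = 1: rhs = 11, matching y values: none (0 points).
  x = 2: rhs = 14, matching y values: none (0 points).
  x = 3: rhs = 6, matching y values: 11, 12 (2 points).
  x = 4: rhs = 16, matching y values: 4, 19 (2 points).
  x = 5: rhs = 4, matching y values: 2, 21 (2 points).
  x = 6: rhs = 22, matching y values: none (0 points).
  x = 7: rhs = 7, matching y values: none (0 points).
  x = 8: rhs = 11, matching y values: none (0 points).
  x = 9: rhs = 17, matching y values: none (0 points).
  x = 10: rhs = 8, matching y values: 10, 13 (2 points).
  x = 11: rhs = 13, matching y values: 6, 17 (2 points).
  x = 12: rhs = 15, matching y values: none (0 points).
  x = 13: rhs = 20, matching y values: none (0 points).
  x = 14: rhs = 11, matching y values: none (0 points).
  x = 15: rhs = 17, matching y values: none (0 points).
  x = 16: rhs = 21, matching y values: none (0 points).
  x = 17: rhs = 6, matching y values: 11, 12 (2 points).
  x = 18: rhs = 1, matching y values: 1, 22 (2 points).
  x = 19: rhs = 12, matching y values: 9, 14 (2 points).
  x = 20: rhs = 22, matching y values: none (0 points).
  x = 21: rhs = 14, matching y values: none (0 points).
  x = 22: rhs = 17, matching y values: none (0 points).
Total affine count: 16.
Full point count |E(F_23)| = 16 + 1 = 17.
Hasse bound: |17 − (23+1)| = |-7| = 7 ≤ 2√23 ≈ 9.5917 ✓.


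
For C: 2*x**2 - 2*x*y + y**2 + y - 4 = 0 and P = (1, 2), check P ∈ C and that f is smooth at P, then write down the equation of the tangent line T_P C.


Tangent line at P: 3*y - 6 = 0.

Step 1: f(1, 2) = 0, so P lies on C.
Step 2: partial derivatives
  f_x(x, y) = 4*x - 2*y, f_y(x, y) = -2*x + 2*y + 1.
  f_x(P) = 0, f_y(P) = 3 (gradient nonzero, so P is smooth).
Step 3: tangent line at P: 0·(x − 1) + 3·(y − 2) = 0.
Expanding: 3*y - 6 = 0.


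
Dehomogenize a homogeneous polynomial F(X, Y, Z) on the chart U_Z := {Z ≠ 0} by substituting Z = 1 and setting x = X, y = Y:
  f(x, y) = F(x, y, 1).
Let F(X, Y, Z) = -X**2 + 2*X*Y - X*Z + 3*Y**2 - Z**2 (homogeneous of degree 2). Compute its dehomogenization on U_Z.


f(x, y) = -x**2 + 2*x*y - x + 3*y**2 - 1

On U_Z we set Z = 1. Each monomial c·X^i·Y^j·Z^k in F becomes c·x^i·y^j·1^k = c·x^i·y^j.
Substituting Z = 1: F(X, Y, 1) = -x**2 + 2*x*y - x + 3*y**2 - 1.
Note: deg(f) ≤ deg(F) = 2; strict inequality happens when F is divisible by Z (lost terms).


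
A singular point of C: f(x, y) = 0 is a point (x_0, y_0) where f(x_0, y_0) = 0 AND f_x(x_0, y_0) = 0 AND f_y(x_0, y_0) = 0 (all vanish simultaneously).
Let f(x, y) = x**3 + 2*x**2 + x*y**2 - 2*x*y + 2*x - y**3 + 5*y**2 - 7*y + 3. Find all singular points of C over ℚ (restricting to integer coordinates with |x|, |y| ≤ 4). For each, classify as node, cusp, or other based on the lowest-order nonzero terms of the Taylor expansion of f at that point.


Singular points: {(-1, 1)}; classification: node.

Compute partial derivatives:
  f_x = 3*x**2 + 4*x + y**2 - 2*y + 2.
  f_y = 2*x*y - 2*x - 3*y**2 + 10*y - 7.
Scan x_0 ∈ {−4, ..., 4}. For each x_0, f_y(x_0, y) is a polynomial in y; find its integer roots y ∈ {−4, ..., 4}, then test f_x and f at those candidates.
  x = -4: f_y(-4, y) = -3*y**2 + 2*y + 1; vanishes at y ∈ {1}. (-4, 1): f_x = 33 ≠ 0.
  x = -3: f_y(-3, y) = -3*y**2 + 4*y - 1; vanishes at y ∈ {1}. (-3, 1): f_x = 16 ≠ 0.
  x = -2: f_y(-2, y) = -3*y**2 + 6*y - 3; vanishes at y ∈ {1}. (-2, 1): f_x = 5 ≠ 0.
  x = -1: f_y(-1, y) = -3*y**2 + 8*y - 5; vanishes at y ∈ {1}. (-1, 1): f_x = 0, f = 0 — SINGULAR.
  x = 0: f_y(0, y) = -3*y**2 + 10*y - 7; vanishes at y ∈ {1}. (0, 1): f_x = 1 ≠ 0.
  x = 1: f_y(1, y) = -3*y**2 + 12*y - 9; vanishes at y ∈ {1, 3}. (1, 1): f_x = 8 ≠ 0; (1, 3): f_x = 12 ≠ 0.
  x = 2: f_y(2, y) = -3*y**2 + 14*y - 11; vanishes at y ∈ {1}. (2, 1): f_x = 21 ≠ 0.
  x = 3: f_y(3, y) = -3*y**2 + 16*y - 13; vanishes at y ∈ {1}. (3, 1): f_x = 40 ≠ 0.
  x = 4: f_y(4, y) = -3*y**2 + 18*y - 15; vanishes at y ∈ {1}. (4, 1): f_x = 65 ≠ 0.
Only singular point on the grid: (-1, 1).
Classify: substitute x = -1 + u, y = 1 + v and expand: f = u**3 - u**2 + u*v**2 - v**3 + v**2.
No constant or linear terms (consistent with a singular point). Quadratic part: -u**2 + v**2. Cubic part: u**3 + u*v**2 - v**3.
The quadratic part v**2 - u**2 = (v − u)(v + u) splits into two distinct linear factors, so there are two distinct tangent lines y − 1 = ±(x − -1) — this is a node (ordinary double point).
Classification: node.


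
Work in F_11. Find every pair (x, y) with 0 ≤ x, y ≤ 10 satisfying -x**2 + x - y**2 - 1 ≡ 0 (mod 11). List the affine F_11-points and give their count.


Affine F_11-points: {(3, 2), (3, 9), (4, 3), (4, 8), (5, 1), (5, 10), (7, 1), (7, 10), (8, 3), (8, 8), (9, 2), (9, 9)}; count = 12.

For each of the 121 pairs (x, y) ∈ F_11², evaluate f(x, y) mod 11. Record the zeros.
  x = 0: [0↦10, 1↦9, 2↦6, 3↦1, 4↦5, 5↦7, 6↦7, 7↦5, 8↦1, 9↦6, 10↦9]  zeros at y ∈ ∅
  x = 1: [0↦10, 1↦9, 2↦6, 3↦1, 4↦5, 5↦7, 6↦7, 7↦5, 8↦1, 9↦6, 10↦9]  zeros at y ∈ ∅
  x = 2: [0↦8, 1↦7, 2↦4, 3↦10, 4↦3, 5↦5, 6↦5, 7↦3, 8↦10, 9↦4, 10↦7]  zeros at y ∈ ∅
  x = 3: [0↦4, 1↦3, 2↦0, 3↦6, 4↦10, 5↦1, 6↦1, 7↦10, 8↦6, 9↦0, 10↦3]  zeros at y ∈ {2, 9}
  x = 4: [0↦9, 1↦8, 2↦5, 3↦0, 4↦4, 5↦6, 6↦6, 7↦4, 8↦0, 9↦5, 10↦8]  zeros at y ∈ {3, 8}
  x = 5: [0↦1, 1↦0, 2↦8, 3↦3, 4↦7, 5↦9, 6↦9, 7↦7, 8↦3, 9↦8, 10↦0]  zeros at y ∈ {1, 10}
  x = 6: [0↦2, 1↦1, 2↦9, 3↦4, 4↦8, 5↦10, 6↦10, 7↦8, 8↦4, 9↦9, 10↦1]  zeros at y ∈ ∅
  x = 7: [0↦1, 1↦0, 2↦8, 3↦3, 4↦7, 5↦9, 6↦9, 7↦7, 8↦3, 9↦8, 10↦0]  zeros at y ∈ {1, 10}
  x = 8: [0↦9, 1↦8, 2↦5, 3↦0, 4↦4, 5↦6, 6↦6, 7↦4, 8↦0, 9↦5, 10↦8]  zeros at y ∈ {3, 8}
  x = 9: [0↦4, 1↦3, 2↦0, 3↦6, 4↦10, 5↦1, 6↦1, 7↦10, 8↦6, 9↦0, 10↦3]  zeros at y ∈ {2, 9}
  x = 10: [0↦8, 1↦7, 2↦4, 3↦10, 4↦3, 5↦5, 6↦5, 7↦3, 8↦10, 9↦4, 10↦7]  zeros at y ∈ ∅
Collecting zeros: affine points = {(3, 2), (3, 9), (4, 3), (4, 8), (5, 1), (5, 10), (7, 1), (7, 10), (8, 3), (8, 8), (9, 2), (9, 9)}.
Total count |C(F_11)_aff| = 12.


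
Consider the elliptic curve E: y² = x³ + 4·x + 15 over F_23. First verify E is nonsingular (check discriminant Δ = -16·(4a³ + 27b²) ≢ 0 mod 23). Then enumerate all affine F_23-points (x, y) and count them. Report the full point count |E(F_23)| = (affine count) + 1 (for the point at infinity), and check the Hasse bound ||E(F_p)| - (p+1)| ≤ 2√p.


Affine points = {(2, 10), (2, 13), (3, 10), (3, 13), (4, 7), (4, 16), (6, 5), (6, 18), (7, 8), (7, 15), (14, 3), (14, 20), (15, 0), (16, 9), (16, 14), (18, 10), (18, 13), (19, 2), (19, 21)}; affine count = 19; |E(F_23)| = 20.

Discriminant check: Δ ∝ 4a³ + 27b² = 4·4³ + 27·15² = 4·64 + 27·225 ≡ 6 (mod 23). Nonzero ⇒ E is nonsingular.
For each x ∈ F_23, compute rhs = x³ + 4·x + 15 mod 23, then count y ∈ F_23 with y² ≡ rhs.
  x = 0: rhs = 15, matching y values: none (0 points).
  x = 1: rhs = 20, matching y values: none (0 points).
  x = 2: rhs = 8, matching y values: 10, 13 (2 points).
  x = 3: rhs = 8, matching y values: 10, 13 (2 points).
  x = 4: rhs = 3, matching y values: 7, 16 (2 points).
  x = 5: rhs = 22, matching y values: none (0 points).
  x = 6: rhs = 2, matching y values: 5, 18 (2 points).
  x = 7: rhs = 18, matching y values: 8, 15 (2 points).
  x = 8: rhs = 7, matching y values: none (0 points).
  x = 9: rhs = 21, matching y values: none (0 points).
  x = 10: rhs = 20, matching y values: none (0 points).
  x = 11: rhs = 10, matching y values: none (0 points).
  x = 12: rhs = 20, matching y values: none (0 points).
  x = 13: rhs = 10, matching y values: none (0 points).
  x = 14: rhs = 9, matching y values: 3, 20 (2 points).
  x = 15: rhs = 0, matching y values: 0 (1 points).
  x = 16: rhs = 12, matching y values: 9, 14 (2 points).
  x = 17: rhs = 5, matching y values: none (0 points).
  x = 18: rhs = 8, matching y values: 10, 13 (2 points).
  x = 19: rhs = 4, matching y values: 2, 21 (2 points).
  x = 20: rhs = 22, matching y values: none (0 points).
  x = 21: rhs = 22, matching y values: none (0 points).
  x = 22: rhs = 10, matching y values: none (0 points).
Total affine count: 19.
Full point count |E(F_23)| = 19 + 1 = 20.
Hasse bound: |20 − (23+1)| = |-4| = 4 ≤ 2√23 ≈ 9.5917 ✓.


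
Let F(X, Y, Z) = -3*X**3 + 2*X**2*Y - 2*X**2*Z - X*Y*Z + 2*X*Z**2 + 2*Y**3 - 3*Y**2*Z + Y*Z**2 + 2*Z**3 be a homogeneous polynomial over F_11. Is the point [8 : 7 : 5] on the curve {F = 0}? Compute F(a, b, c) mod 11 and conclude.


F(8,7,5) ≡ 8 (mod 11); P is NOT on the curve.

Evaluate F(8, 7, 5) term-by-term (mod 11).
  -3*X**3 ↦ -3·512·1·1 = -1536
  2*X**2*Y ↦ 2·64·7·1 = 896
  -2*X**2*Z ↦ -2·64·1·5 = -640
  -X*Y*Z ↦ -1·8·7·5 = -280
  2*X*Z**2 ↦ 2·8·1·25 = 400
  2*Y**3 ↦ 2·1·343·1 = 686
  -3*Y**2*Z ↦ -3·1·49·5 = -735
  Y*Z**2 ↦ 1·1·7·25 = 175
  2*Z**3 ↦ 2·1·1·125 = 250
Sum: F(8, 7, 5) = (-1536) + (896) + (-640) + (-280) + (400) + (686) + (-735) + (175) + (250) = -784.
Reducing mod 11: -784 ≡ 8 (mod 11).
Since F(a, b, c) ≡ 8 ≠ 0 (mod 11), P does NOT lie on the curve.


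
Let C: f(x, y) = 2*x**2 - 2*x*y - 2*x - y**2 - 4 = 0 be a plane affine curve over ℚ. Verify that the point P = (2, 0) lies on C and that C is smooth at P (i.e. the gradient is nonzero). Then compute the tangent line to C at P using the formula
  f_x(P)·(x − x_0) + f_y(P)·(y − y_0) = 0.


Tangent line at P: 6*x - 4*y - 12 = 0.

Step 1: f(2, 0) = 0, so P lies on C.
Step 2: partial derivatives
  f_x(x, y) = 4*x - 2*y - 2, f_y(x, y) = -2*x - 2*y.
  f_x(P) = 6, f_y(P) = -4 (gradient nonzero, so P is smooth).
Step 3: tangent line at P: 6·(x − 2) + -4·(y − 0) = 0.
Expanding: 6*x - 4*y - 12 = 0.


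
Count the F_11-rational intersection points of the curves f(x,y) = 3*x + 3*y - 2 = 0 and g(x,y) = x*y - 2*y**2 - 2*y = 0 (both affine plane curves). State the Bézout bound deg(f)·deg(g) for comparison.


Common zeros: {(6, 2), (8, 0)}; count = 2; Bézout bound = 2.

deg(f) = 1, deg(g) = 2, so Bézout bound = 2.
Scan x ∈ F_11. For each x, list the y ∈ F_11 with f(x, y) ≡ 0 and those with g(x, y) ≡ 0 (mod 11); the common zeros in that column are the intersection.
  x = 0: f ≡ 0 at y ∈ {8}; g ≡ 0 at y ∈ {0, 10}; common: ∅.
  x = 1: f ≡ 0 at y ∈ {7}; g ≡ 0 at y ∈ {0, 5}; common: ∅.
  x = 2: f ≡ 0 at y ∈ {6}; g ≡ 0 at y ∈ {0}; common: ∅.
  x = 3: f ≡ 0 at y ∈ {5}; g ≡ 0 at y ∈ {0, 6}; common: ∅.
  x = 4: f ≡ 0 at y ∈ {4}; g ≡ 0 at y ∈ {0, 1}; common: ∅.
  x = 5: f ≡ 0 at y ∈ {3}; g ≡ 0 at y ∈ {0, 7}; common: ∅.
  x = 6: f ≡ 0 at y ∈ {2}; g ≡ 0 at y ∈ {0, 2}; common: {2}.
  x = 7: f ≡ 0 at y ∈ {1}; g ≡ 0 at y ∈ {0, 8}; common: ∅.
  x = 8: f ≡ 0 at y ∈ {0}; g ≡ 0 at y ∈ {0, 3}; common: {0}.
  x = 9: f ≡ 0 at y ∈ {10}; g ≡ 0 at y ∈ {0, 9}; common: ∅.
  x = 10: f ≡ 0 at y ∈ {9}; g ≡ 0 at y ∈ {0, 4}; common: ∅.
Collecting: common zeros = {(6, 2), (8, 0)}, so the count is 2.
Comparison with the Bézout bound: 2 ≤ 2 = deg(f)·deg(g), as expected for curves with no common component (the bound is attained).


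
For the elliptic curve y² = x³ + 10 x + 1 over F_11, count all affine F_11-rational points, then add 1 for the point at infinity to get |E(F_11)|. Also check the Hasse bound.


Affine points = {(0, 1), (0, 10), (1, 1), (1, 10), (3, 5), (3, 6), (5, 0), (10, 1), (10, 10)}; affine count = 9; |E(F_11)| = 10.

Discriminant check: Δ ∝ 4a³ + 27b² = 4·10³ + 27·1² = 4·1000 + 27·1 ≡ 1 (mod 11). Nonzero ⇒ E is nonsingular.
For each x ∈ F_11, compute rhs = x³ + 10·x + 1 mod 11, then count y ∈ F_11 with y² ≡ rhs.
  x = 0: rhs = 1, matching y values: 1, 10 (2 points).
  x = 1: rhs = 1, matching y values: 1, 10 (2 points).
  x = 2: rhs = 7, matching y values: none (0 points).
  x = 3: rhs = 3, matching y values: 5, 6 (2 points).
  x = 4: rhs = 6, matching y values: none (0 points).
  x = 5: rhs = 0, matching y values: 0 (1 points).
  x = 6: rhs = 2, matching y values: none (0 points).
  x = 7: rhs = 7, matching y values: none (0 points).
  x = 8: rhs = 10, matching y values: none (0 points).
  x = 9: rhs = 6, matching y values: none (0 points).
  x = 10: rhs = 1, matching y values: 1, 10 (2 points).
Total affine count: 9.
Full point count |E(F_11)| = 9 + 1 = 10.
Hasse bound: |10 − (11+1)| = |-2| = 2 ≤ 2√11 ≈ 6.6332 ✓.


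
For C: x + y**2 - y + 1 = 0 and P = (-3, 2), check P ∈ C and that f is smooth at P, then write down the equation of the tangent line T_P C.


Tangent line at P: x + 3*y - 3 = 0.

Step 1: f(-3, 2) = 0, so P lies on C.
Step 2: partial derivatives
  f_x(x, y) = 1, f_y(x, y) = 2*y - 1.
  f_x(P) = 1, f_y(P) = 3 (gradient nonzero, so P is smooth).
Step 3: tangent line at P: 1·(x − -3) + 3·(y − 2) = 0.
Expanding: x + 3*y - 3 = 0.


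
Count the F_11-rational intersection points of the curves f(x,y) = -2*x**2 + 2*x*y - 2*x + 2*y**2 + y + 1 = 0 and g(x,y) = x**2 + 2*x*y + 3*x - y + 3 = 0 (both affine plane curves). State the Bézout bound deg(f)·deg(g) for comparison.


Common zeros: {(0, 3), (2, 3), (9, 9)}; count = 3; Bézout bound = 4.

deg(f) = 2, deg(g) = 2, so Bézout bound = 4.
Scan x ∈ F_11. For each x, list the y ∈ F_11 with f(x, y) ≡ 0 and those with g(x, y) ≡ 0 (mod 11); the common zeros in that column are the intersection.
  x = 0: f ≡ 0 at y ∈ {2, 3}; g ≡ 0 at y ∈ {3}; common: {3}.
  x = 1: f ≡ 0 at y ∈ {2}; g ≡ 0 at y ∈ {4}; common: ∅.
  x = 2: f ≡ 0 at y ∈ {0, 3}; g ≡ 0 at y ∈ {3}; common: {3}.
  x = 3: f ≡ 0 at y ∈ ∅; g ≡ 0 at y ∈ {9}; common: ∅.
  x = 4: f ≡ 0 at y ∈ ∅; g ≡ 0 at y ∈ {5}; common: ∅.
  x = 5: f ≡ 0 at y ∈ ∅; g ≡ 0 at y ∈ {5}; common: ∅.
  x = 6: f ≡ 0 at y ∈ ∅; g ≡ 0 at y ∈ ∅; common: ∅.
  x = 7: f ≡ 0 at y ∈ ∅; g ≡ 0 at y ∈ {2}; common: ∅.
  x = 8: f ≡ 0 at y ∈ {0, 8}; g ≡ 0 at y ∈ {2}; common: ∅.
  x = 9: f ≡ 0 at y ∈ {9}; g ≡ 0 at y ∈ {9}; common: {9}.
  x = 10: f ≡ 0 at y ∈ {8, 9}; g ≡ 0 at y ∈ {4}; common: ∅.
Collecting: common zeros = {(0, 3), (2, 3), (9, 9)}, so the count is 3.
Comparison with the Bézout bound: 3 ≤ 4 = deg(f)·deg(g), as expected for curves with no common component (the affine F_11-count falls short of the bound because intersections may lie at infinity, over extension fields, or carry multiplicity).


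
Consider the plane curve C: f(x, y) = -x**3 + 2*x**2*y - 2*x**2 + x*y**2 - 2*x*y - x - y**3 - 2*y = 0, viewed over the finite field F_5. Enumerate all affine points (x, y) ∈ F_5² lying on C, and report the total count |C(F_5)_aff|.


Affine F_5-points: {(0, 0), (1, 4), (2, 1), (4, 0), (4, 1), (4, 3)}; count = 6.

For each of the 25 pairs (x, y) ∈ F_5², evaluate f(x, y) mod 5. Record the zeros.
  x = 0: [0↦0, 1↦2, 2↦3, 3↦2, 4↦3]  zeros at y ∈ {0}
  x = 1: [0↦1, 1↦4, 2↦3, 3↦2, 4↦0]  zeros at y ∈ {4}
  x = 2: [0↦2, 1↦0, 2↦1, 3↦4, 4↦3]  zeros at y ∈ {1}
  x = 3: [0↦2, 1↦4, 2↦1, 3↦2, 4↦1]  zeros at y ∈ ∅
  x = 4: [0↦0, 1↦0, 2↦2, 3↦0, 4↦3]  zeros at y ∈ {0, 1, 3}
Collecting zeros: affine points = {(0, 0), (1, 4), (2, 1), (4, 0), (4, 1), (4, 3)}.
Total count |C(F_5)_aff| = 6.


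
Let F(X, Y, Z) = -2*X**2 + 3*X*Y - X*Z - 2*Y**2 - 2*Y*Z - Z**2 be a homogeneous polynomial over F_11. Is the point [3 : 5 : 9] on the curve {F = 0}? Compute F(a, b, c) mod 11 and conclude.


F(3,5,9) ≡ 10 (mod 11); P is NOT on the curve.

Evaluate F(3, 5, 9) term-by-term (mod 11).
  -2*X**2 ↦ -2·9·1·1 = -18
  3*X*Y ↦ 3·3·5·1 = 45
  -X*Z ↦ -1·3·1·9 = -27
  -2*Y**2 ↦ -2·1·25·1 = -50
  -2*Y*Z ↦ -2·1·5·9 = -90
  -Z**2 ↦ -1·1·1·81 = -81
Sum: F(3, 5, 9) = (-18) + (45) + (-27) + (-50) + (-90) + (-81) = -221.
Reducing mod 11: -221 ≡ 10 (mod 11).
Since F(a, b, c) ≡ 10 ≠ 0 (mod 11), P does NOT lie on the curve.


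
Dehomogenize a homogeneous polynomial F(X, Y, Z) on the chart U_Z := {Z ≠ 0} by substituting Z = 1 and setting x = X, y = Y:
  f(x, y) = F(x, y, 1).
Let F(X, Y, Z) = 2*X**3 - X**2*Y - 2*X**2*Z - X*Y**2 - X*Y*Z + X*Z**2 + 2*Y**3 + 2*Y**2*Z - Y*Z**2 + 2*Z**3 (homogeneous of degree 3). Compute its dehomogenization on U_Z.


f(x, y) = 2*x**3 - x**2*y - 2*x**2 - x*y**2 - x*y + x + 2*y**3 + 2*y**2 - y + 2

On U_Z we set Z = 1. Each monomial c·X^i·Y^j·Z^k in F becomes c·x^i·y^j·1^k = c·x^i·y^j.
Substituting Z = 1: F(X, Y, 1) = 2*x**3 - x**2*y - 2*x**2 - x*y**2 - x*y + x + 2*y**3 + 2*y**2 - y + 2.
Note: deg(f) ≤ deg(F) = 3; strict inequality happens when F is divisible by Z (lost terms).


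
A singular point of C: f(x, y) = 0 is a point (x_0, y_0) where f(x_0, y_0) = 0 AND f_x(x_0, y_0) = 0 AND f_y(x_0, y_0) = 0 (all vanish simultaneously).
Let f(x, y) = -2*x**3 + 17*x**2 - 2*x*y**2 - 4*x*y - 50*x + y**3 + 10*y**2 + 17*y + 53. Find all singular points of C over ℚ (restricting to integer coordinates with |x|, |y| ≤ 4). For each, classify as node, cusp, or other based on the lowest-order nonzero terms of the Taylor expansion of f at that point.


Singular points: {(3, -1)}; classification: node.

Compute partial derivatives:
  f_x = -6*x**2 + 34*x - 2*y**2 - 4*y - 50.
  f_y = -4*x*y - 4*x + 3*y**2 + 20*y + 17.
Scan x_0 ∈ {−4, ..., 4}. For each x_0, f_y(x_0, y) is a polynomial in y; find its integer roots y ∈ {−4, ..., 4}, then test f_x and f at those candidates.
  x = -4: f_y(-4, y) = 3*y**2 + 36*y + 33; vanishes at y ∈ {-1}. (-4, -1): f_x = -280 ≠ 0.
  x = -3: f_y(-3, y) = 3*y**2 + 32*y + 29; vanishes at y ∈ {-1}. (-3, -1): f_x = -204 ≠ 0.
  x = -2: f_y(-2, y) = 3*y**2 + 28*y + 25; vanishes at y ∈ {-1}. (-2, -1): f_x = -140 ≠ 0.
  x = -1: f_y(-1, y) = 3*y**2 + 24*y + 21; vanishes at y ∈ {-1}. (-1, -1): f_x = -88 ≠ 0.
  x = 0: f_y(0, y) = 3*y**2 + 20*y + 17; vanishes at y ∈ {-1}. (0, -1): f_x = -48 ≠ 0.
  x = 1: f_y(1, y) = 3*y**2 + 16*y + 13; vanishes at y ∈ {-1}. (1, -1): f_x = -20 ≠ 0.
  x = 2: f_y(2, y) = 3*y**2 + 12*y + 9; vanishes at y ∈ {-3, -1}. (2, -3): f_x = -12 ≠ 0; (2, -1): f_x = -4 ≠ 0.
  x = 3: f_y(3, y) = 3*y**2 + 8*y + 5; vanishes at y ∈ {-1}. (3, -1): f_x = 0, f = 0 — SINGULAR.
  x = 4: f_y(4, y) = 3*y**2 + 4*y + 1; vanishes at y ∈ {-1}. (4, -1): f_x = -8 ≠ 0.
Only singular point on the grid: (3, -1).
Classify: substitute x = 3 + u, y = -1 + v and expand: f = -2*u**3 - u**2 - 2*u*v**2 + v**3 + v**2.
No constant or linear terms (consistent with a singular point). Quadratic part: -u**2 + v**2. Cubic part: -2*u**3 - 2*u*v**2 + v**3.
The quadratic part v**2 - u**2 = (v − u)(v + u) splits into two distinct linear factors, so there are two distinct tangent lines y − -1 = ±(x − 3) — this is a node (ordinary double point).
Classification: node.


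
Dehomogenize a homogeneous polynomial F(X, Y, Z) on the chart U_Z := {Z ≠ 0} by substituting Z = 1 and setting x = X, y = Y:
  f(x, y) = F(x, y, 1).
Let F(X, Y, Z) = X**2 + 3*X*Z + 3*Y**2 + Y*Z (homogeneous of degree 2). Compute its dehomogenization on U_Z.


f(x, y) = x**2 + 3*x + 3*y**2 + y

On U_Z we set Z = 1. Each monomial c·X^i·Y^j·Z^k in F becomes c·x^i·y^j·1^k = c·x^i·y^j.
Substituting Z = 1: F(X, Y, 1) = x**2 + 3*x + 3*y**2 + y.
Note: deg(f) ≤ deg(F) = 2; strict inequality happens when F is divisible by Z (lost terms).


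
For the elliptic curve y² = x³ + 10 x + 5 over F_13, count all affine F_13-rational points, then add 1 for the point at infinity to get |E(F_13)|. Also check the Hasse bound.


Affine points = {(1, 4), (1, 9), (3, 6), (3, 7), (8, 5), (8, 8), (10, 0), (11, 4), (11, 9)}; affine count = 9; |E(F_13)| = 10.

Discriminant check: Δ ∝ 4a³ + 27b² = 4·10³ + 27·5² = 4·1000 + 27·25 ≡ 8 (mod 13). Nonzero ⇒ E is nonsingular.
For each x ∈ F_13, compute rhs = x³ + 10·x + 5 mod 13, then count y ∈ F_13 with y² ≡ rhs.
  x = 0: rhs = 5, matching y values: none (0 points).
  x = 1: rhs = 3, matching y values: 4, 9 (2 points).
  x = 2: rhs = 7, matching y values: none (0 points).
  x = 3: rhs = 10, matching y values: 6, 7 (2 points).
  x = 4: rhs = 5, matching y values: none (0 points).
  x = 5: rhs = 11, matching y values: none (0 points).
  x = 6: rhs = 8, matching y values: none (0 points).
  x = 7: rhs = 2, matching y values: none (0 points).
  x = 8: rhs = 12, matching y values: 5, 8 (2 points).
  x = 9: rhs = 5, matching y values: none (0 points).
  x = 10: rhs = 0, matching y values: 0 (1 points).
  x = 11: rhs = 3, matching y values: 4, 9 (2 points).
  x = 12: rhs = 7, matching y values: none (0 points).
Total affine count: 9.
Full point count |E(F_13)| = 9 + 1 = 10.
Hasse bound: |10 − (13+1)| = |-4| = 4 ≤ 2√13 ≈ 7.2111 ✓.


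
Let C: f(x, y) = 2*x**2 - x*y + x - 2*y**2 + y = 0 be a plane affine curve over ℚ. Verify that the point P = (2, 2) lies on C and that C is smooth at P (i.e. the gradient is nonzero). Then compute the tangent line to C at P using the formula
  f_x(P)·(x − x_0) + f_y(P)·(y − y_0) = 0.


Tangent line at P: 7*x - 9*y + 4 = 0.

Step 1: f(2, 2) = 0, so P lies on C.
Step 2: partial derivatives
  f_x(x, y) = 4*x - y + 1, f_y(x, y) = -x - 4*y + 1.
  f_x(P) = 7, f_y(P) = -9 (gradient nonzero, so P is smooth).
Step 3: tangent line at P: 7·(x − 2) + -9·(y − 2) = 0.
Expanding: 7*x - 9*y + 4 = 0.


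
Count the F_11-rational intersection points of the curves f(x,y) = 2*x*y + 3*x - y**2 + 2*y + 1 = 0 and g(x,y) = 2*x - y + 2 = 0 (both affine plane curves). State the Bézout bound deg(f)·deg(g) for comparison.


Common zeros: {(7, 5)}; count = 1; Bézout bound = 2.

deg(f) = 2, deg(g) = 1, so Bézout bound = 2.
Scan x ∈ F_11. For each x, list the y ∈ F_11 with f(x, y) ≡ 0 and those with g(x, y) ≡ 0 (mod 11); the common zeros in that column are the intersection.
  x = 0: f ≡ 0 at y ∈ ∅; g ≡ 0 at y ∈ {2}; common: ∅.
  x = 1: f ≡ 0 at y ∈ ∅; g ≡ 0 at y ∈ {4}; common: ∅.
  x = 2: f ≡ 0 at y ∈ {7, 10}; g ≡ 0 at y ∈ {6}; common: ∅.
  x = 3: f ≡ 0 at y ∈ {2, 6}; g ≡ 0 at y ∈ {8}; common: ∅.
  x = 4: f ≡ 0 at y ∈ {1, 9}; g ≡ 0 at y ∈ {10}; common: ∅.
  x = 5: f ≡ 0 at y ∈ ∅; g ≡ 0 at y ∈ {1}; common: ∅.
  x = 6: f ≡ 0 at y ∈ ∅; g ≡ 0 at y ∈ {3}; common: ∅.
  x = 7: f ≡ 0 at y ∈ {0, 5}; g ≡ 0 at y ∈ {5}; common: {5}.
  x = 8: f ≡ 0 at y ∈ ∅; g ≡ 0 at y ∈ {7}; common: ∅.
  x = 9: f ≡ 0 at y ∈ ∅; g ≡ 0 at y ∈ {9}; common: ∅.
  x = 10: f ≡ 0 at y ∈ {3, 8}; g ≡ 0 at y ∈ {0}; common: ∅.
Collecting: common zeros = {(7, 5)}, so the count is 1.
Comparison with the Bézout bound: 1 ≤ 2 = deg(f)·deg(g), as expected for curves with no common component (the affine F_11-count falls short of the bound because intersections may lie at infinity, over extension fields, or carry multiplicity).


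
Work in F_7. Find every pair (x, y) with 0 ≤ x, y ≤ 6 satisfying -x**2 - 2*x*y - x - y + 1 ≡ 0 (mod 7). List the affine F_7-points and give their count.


Affine F_7-points: {(0, 1), (1, 2), (2, 6), (4, 1), (5, 5), (6, 6)}; count = 6.

For each of the 49 pairs (x, y) ∈ F_7², evaluate f(x, y) mod 7. Record the zeros.
  x = 0: [0↦1, 1↦0, 2↦6, 3↦5, 4↦4, 5↦3, 6↦2]  zeros at y ∈ {1}
  x = 1: [0↦6, 1↦3, 2↦0, 3↦4, 4↦1, 5↦5, 6↦2]  zeros at y ∈ {2}
  x = 2: [0↦2, 1↦4, 2↦6, 3↦1, 4↦3, 5↦5, 6↦0]  zeros at y ∈ {6}
  x = 3: [0↦3, 1↦3, 2↦3, 3↦3, 4↦3, 5↦3, 6↦3]  zeros at y ∈ ∅
  x = 4: [0↦2, 1↦0, 2↦5, 3↦3, 4↦1, 5↦6, 6↦4]  zeros at y ∈ {1}
  x = 5: [0↦6, 1↦2, 2↦5, 3↦1, 4↦4, 5↦0, 6↦3]  zeros at y ∈ {5}
  x = 6: [0↦1, 1↦2, 2↦3, 3↦4, 4↦5, 5↦6, 6↦0]  zeros at y ∈ {6}
Collecting zeros: affine points = {(0, 1), (1, 2), (2, 6), (4, 1), (5, 5), (6, 6)}.
Total count |C(F_7)_aff| = 6.


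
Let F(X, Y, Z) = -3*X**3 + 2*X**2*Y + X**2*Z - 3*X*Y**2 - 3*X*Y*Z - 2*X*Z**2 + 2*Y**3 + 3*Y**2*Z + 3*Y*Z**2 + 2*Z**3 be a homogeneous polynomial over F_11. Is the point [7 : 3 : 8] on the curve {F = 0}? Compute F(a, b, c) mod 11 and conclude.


F(7,3,8) ≡ 4 (mod 11); P is NOT on the curve.

Evaluate F(7, 3, 8) term-by-term (mod 11).
  -3*X**3 ↦ -3·343·1·1 = -1029
  2*X**2*Y ↦ 2·49·3·1 = 294
  X**2*Z ↦ 1·49·1·8 = 392
  -3*X*Y**2 ↦ -3·7·9·1 = -189
  -3*X*Y*Z ↦ -3·7·3·8 = -504
  -2*X*Z**2 ↦ -2·7·1·64 = -896
  2*Y**3 ↦ 2·1·27·1 = 54
  3*Y**2*Z ↦ 3·1·9·8 = 216
  3*Y*Z**2 ↦ 3·1·3·64 = 576
  2*Z**3 ↦ 2·1·1·512 = 1024
Sum: F(7, 3, 8) = (-1029) + (294) + (392) + (-189) + (-504) + (-896) + (54) + (216) + (576) + (1024) = -62.
Reducing mod 11: -62 ≡ 4 (mod 11).
Since F(a, b, c) ≡ 4 ≠ 0 (mod 11), P does NOT lie on the curve.


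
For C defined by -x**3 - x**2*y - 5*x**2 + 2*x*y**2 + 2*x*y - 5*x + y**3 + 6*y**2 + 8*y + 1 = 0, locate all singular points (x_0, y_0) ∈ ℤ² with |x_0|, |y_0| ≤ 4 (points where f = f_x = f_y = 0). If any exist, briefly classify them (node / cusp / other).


Singular points: {(-1, -1)}; classification: node.

Compute partial derivatives:
  f_x = -3*x**2 - 2*x*y - 10*x + 2*y**2 + 2*y - 5.
  f_y = -x**2 + 4*x*y + 2*x + 3*y**2 + 12*y + 8.
Scan x_0 ∈ {−4, ..., 4}. For each x_0, f_y(x_0, y) is a polynomial in y; find its integer roots y ∈ {−4, ..., 4}, then test f_x and f at those candidates.
  x = -4: f_y(-4, y) = 3*y**2 - 4*y - 16; no integer root y with |y| ≤ 4.
  x = -3: f_y(-3, y) = 3*y**2 - 7; no integer root y with |y| ≤ 4.
  x = -2: f_y(-2, y) = 3*y**2 + 4*y; vanishes at y ∈ {0}. (-2, 0): f_x = 3 ≠ 0.
  x = -1: f_y(-1, y) = 3*y**2 + 8*y + 5; vanishes at y ∈ {-1}. (-1, -1): f_x = 0, f = 0 — SINGULAR.
  x = 0: f_y(0, y) = 3*y**2 + 12*y + 8; no integer root y with |y| ≤ 4.
  x = 1: f_y(1, y) = 3*y**2 + 16*y + 9; no integer root y with |y| ≤ 4.
  x = 2: f_y(2, y) = 3*y**2 + 20*y + 8; no integer root y with |y| ≤ 4.
  x = 3: f_y(3, y) = 3*y**2 + 24*y + 5; no integer root y with |y| ≤ 4.
  x = 4: f_y(4, y) = 3*y**2 + 28*y; vanishes at y ∈ {0}. (4, 0): f_x = -93 ≠ 0.
Only singular point on the grid: (-1, -1).
Classify: substitute x = -1 + u, y = -1 + v and expand: f = -u**3 - u**2*v - u**2 + 2*u*v**2 + v**3 + v**2.
No constant or linear terms (consistent with a singular point). Quadratic part: -u**2 + v**2. Cubic part: -u**3 - u**2*v + 2*u*v**2 + v**3.
The quadratic part v**2 - u**2 = (v − u)(v + u) splits into two distinct linear factors, so there are two distinct tangent lines y − -1 = ±(x − -1) — this is a node (ordinary double point).
Classification: node.


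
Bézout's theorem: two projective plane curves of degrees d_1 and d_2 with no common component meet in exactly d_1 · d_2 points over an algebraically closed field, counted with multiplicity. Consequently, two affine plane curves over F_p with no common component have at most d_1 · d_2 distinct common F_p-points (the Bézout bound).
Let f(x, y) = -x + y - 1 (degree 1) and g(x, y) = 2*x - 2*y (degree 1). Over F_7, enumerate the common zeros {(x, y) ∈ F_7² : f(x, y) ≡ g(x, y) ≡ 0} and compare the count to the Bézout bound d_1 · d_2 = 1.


Common zeros: ∅; count = 0; Bézout bound = 1.

deg(f) = 1, deg(g) = 1, so Bézout bound = 1.
Scan x ∈ F_7. For each x, list the y ∈ F_7 with f(x, y) ≡ 0 and those with g(x, y) ≡ 0 (mod 7); the common zeros in that column are the intersection.
  x = 0: f ≡ 0 at y ∈ {1}; g ≡ 0 at y ∈ {0}; common: ∅.
  x = 1: f ≡ 0 at y ∈ {2}; g ≡ 0 at y ∈ {1}; common: ∅.
  x = 2: f ≡ 0 at y ∈ {3}; g ≡ 0 at y ∈ {2}; common: ∅.
  x = 3: f ≡ 0 at y ∈ {4}; g ≡ 0 at y ∈ {3}; common: ∅.
  x = 4: f ≡ 0 at y ∈ {5}; g ≡ 0 at y ∈ {4}; common: ∅.
  x = 5: f ≡ 0 at y ∈ {6}; g ≡ 0 at y ∈ {5}; common: ∅.
  x = 6: f ≡ 0 at y ∈ {0}; g ≡ 0 at y ∈ {6}; common: ∅.
Collecting: common zeros = ∅, so the count is 0.
Comparison with the Bézout bound: 0 ≤ 1 = deg(f)·deg(g), as expected for curves with no common component (the affine F_7-count falls short of the bound because intersections may lie at infinity, over extension fields, or carry multiplicity).


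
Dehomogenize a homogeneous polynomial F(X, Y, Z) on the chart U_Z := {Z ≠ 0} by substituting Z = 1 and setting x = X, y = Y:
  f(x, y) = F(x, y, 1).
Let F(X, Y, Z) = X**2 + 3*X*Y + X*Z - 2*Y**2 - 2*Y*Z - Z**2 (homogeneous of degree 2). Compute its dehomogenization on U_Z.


f(x, y) = x**2 + 3*x*y + x - 2*y**2 - 2*y - 1

On U_Z we set Z = 1. Each monomial c·X^i·Y^j·Z^k in F becomes c·x^i·y^j·1^k = c·x^i·y^j.
Substituting Z = 1: F(X, Y, 1) = x**2 + 3*x*y + x - 2*y**2 - 2*y - 1.
Note: deg(f) ≤ deg(F) = 2; strict inequality happens when F is divisible by Z (lost terms).


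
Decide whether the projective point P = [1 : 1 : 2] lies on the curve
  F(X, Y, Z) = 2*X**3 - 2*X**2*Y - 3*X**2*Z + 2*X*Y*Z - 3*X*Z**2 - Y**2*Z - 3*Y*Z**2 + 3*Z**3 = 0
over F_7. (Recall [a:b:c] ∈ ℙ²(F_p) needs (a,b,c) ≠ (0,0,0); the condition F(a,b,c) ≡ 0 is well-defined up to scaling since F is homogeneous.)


F(1,1,2) ≡ 3 (mod 7); P is NOT on the curve.

Evaluate F(1, 1, 2) term-by-term (mod 7).
  2*X**3 ↦ 2·1·1·1 = 2
  -2*X**2*Y ↦ -2·1·1·1 = -2
  -3*X**2*Z ↦ -3·1·1·2 = -6
  2*X*Y*Z ↦ 2·1·1·2 = 4
  -3*X*Z**2 ↦ -3·1·1·4 = -12
  -Y**2*Z ↦ -1·1·1·2 = -2
  -3*Y*Z**2 ↦ -3·1·1·4 = -12
  3*Z**3 ↦ 3·1·1·8 = 24
Sum: F(1, 1, 2) = (2) + (-2) + (-6) + (4) + (-12) + (-2) + (-12) + (24) = -4.
Reducing mod 7: -4 ≡ 3 (mod 7).
Since F(a, b, c) ≡ 3 ≠ 0 (mod 7), P does NOT lie on the curve.


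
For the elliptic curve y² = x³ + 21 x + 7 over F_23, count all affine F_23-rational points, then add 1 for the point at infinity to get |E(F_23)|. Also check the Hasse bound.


Affine points = {(1, 11), (1, 12), (6, 2), (6, 21), (12, 3), (12, 20), (13, 4), (13, 19), (14, 3), (14, 20), (16, 0), (20, 3), (20, 20), (21, 7), (21, 16), (22, 10), (22, 13)}; affine count = 17; |E(F_23)| = 18.

Discriminant check: Δ ∝ 4a³ + 27b² = 4·21³ + 27·7² = 4·9261 + 27·49 ≡ 3 (mod 23). Nonzero ⇒ E is nonsingular.
For each x ∈ F_23, compute rhs = x³ + 21·x + 7 mod 23, then count y ∈ F_23 with y² ≡ rhs.
  x = 0: rhs = 7, matching y values: none (0 points).
  x = 1: rhs = 6, matching y values: 11, 12 (2 points).
  x = 2: rhs = 11, matching y values: none (0 points).
  x = 3: rhs = 5, matching y values: none (0 points).
  x = 4: rhs = 17, matching y values: none (0 points).
  x = 5: rhs = 7, matching y values: none (0 points).
  x = 6: rhs = 4, matching y values: 2, 21 (2 points).
  x = 7: rhs = 14, matching y values: none (0 points).
  x = 8: rhs = 20, matching y values: none (0 points).
  x = 9: rhs = 5, matching y values: none (0 points).
  x = 10: rhs = 21, matching y values: none (0 points).
  x = 11: rhs = 5, matching y values: none (0 points).
  x = 12: rhs = 9, matching y values: 3, 20 (2 points).
  x = 13: rhs = 16, matching y values: 4, 19 (2 points).
  x = 14: rhs = 9, matching y values: 3, 20 (2 points).
  x = 15: rhs = 17, matching y values: none (0 points).
  x = 16: rhs = 0, matching y values: 0 (1 points).
  x = 17: rhs = 10, matching y values: none (0 points).
  x = 18: rhs = 7, matching y values: none (0 points).
  x = 19: rhs = 20, matching y values: none (0 points).
  x = 20: rhs = 9, matching y values: 3, 20 (2 points).
  x = 21: rhs = 3, matching y values: 7, 16 (2 points).
  x = 22: rhs = 8, matching y values: 10, 13 (2 points).
Total affine count: 17.
Full point count |E(F_23)| = 17 + 1 = 18.
Hasse bound: |18 − (23+1)| = |-6| = 6 ≤ 2√23 ≈ 9.5917 ✓.
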